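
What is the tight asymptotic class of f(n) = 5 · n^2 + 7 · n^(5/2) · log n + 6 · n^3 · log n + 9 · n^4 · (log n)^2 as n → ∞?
f(n) ∈ Θ(n^4 · (log n)^2)

Compare the terms by growth order. For large n, n^a · (log n)^b dominates n^a' · (log n)^b' iff a > a', or (a = a' and b > b'). Ranking the 4 terms shows the dominant one is 9 · n^4 · (log n)^2. Hence f(n) ∈ Θ(n^4 · (log n)^2).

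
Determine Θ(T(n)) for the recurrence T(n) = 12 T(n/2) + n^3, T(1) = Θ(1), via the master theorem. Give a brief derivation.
T(n) = Θ(n^(log_2 12))

Master theorem: compare f(n) = n^3 to n^(log_2 12) where log_2 12 ≈ 3.585. Since 3 < log_2 12, we have f(n) = O(n^(log_2 12 − ε)) for some ε > 0 — Case 1. Hence T(n) = Θ(n^(log_2 12)).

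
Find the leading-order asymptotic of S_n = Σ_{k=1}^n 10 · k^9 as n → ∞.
S_n ~ n^10

By integral comparison (Euler-Maclaurin), Σ_{k=1}^n 10 · k^9 = 10 · ∫_0^n x^9 dx + O(n^9) = 10 · n^10/10 = n^10 + O(n^9). (Equivalently, Faulhaber's formula gives the same leading term.)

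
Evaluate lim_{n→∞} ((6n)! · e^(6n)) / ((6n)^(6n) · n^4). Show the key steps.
lim = 0

Stirling: (6n)! ~ sqrt(2π·6n) · (6n/e)^(6n). Hence
  (6n)! · e^(6n) / (6n)^(6n) ~ sqrt(2π·6n).
Dividing by n^4: sqrt(2π·6n) / n^4 = sqrt(2π·6) · n^((1−8)/2), so the expression behaves like sqrt(2π·6) · n^((1−8)/2) → 0.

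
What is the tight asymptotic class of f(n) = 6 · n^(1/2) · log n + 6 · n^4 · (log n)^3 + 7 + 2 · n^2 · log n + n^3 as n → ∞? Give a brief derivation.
f(n) ∈ Θ(n^4 · (log n)^3)

Compare the terms by growth order. For large n, n^a · (log n)^b dominates n^a' · (log n)^b' iff a > a', or (a = a' and b > b'). Ranking the 5 terms shows the dominant one is 6 · n^4 · (log n)^3. Hence f(n) ∈ Θ(n^4 · (log n)^3).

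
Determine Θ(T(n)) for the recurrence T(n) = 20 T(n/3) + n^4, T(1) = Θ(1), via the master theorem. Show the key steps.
T(n) = Θ(n^4)

log_3 20 ≈ 2.727. f(n) = n^4 dominates n^(log_3 20) since 4 > 2.727, and the regularity condition a·f(n/b) = 20·(n/3)^4 = (20/81)·n^4 ≤ c·f(n) holds with c = 20/81 ≈ 0.247 < 1. So this is Case 3: T(n) = Θ(f(n)) = Θ(n^4).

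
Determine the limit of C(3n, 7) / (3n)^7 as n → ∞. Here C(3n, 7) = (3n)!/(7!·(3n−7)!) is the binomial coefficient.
lim = 1/7! = 1/5040

With N = 3n → ∞: C(N, 7) / N^7 = [N(N−1)…(N−6)] / (7! · N^7) = (1/7!) · 1 · (1 − 1/(3n)) · … · (1 − 6/(3n)). Each factor → 1 as N → ∞, so the limit is 1/7! = 1/5040.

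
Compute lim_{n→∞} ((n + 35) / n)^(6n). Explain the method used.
lim = e^210

Rewrite as (1 + 35/n)^(6n). By the standard limit (1 + x/n)^n → e^x, we have (1 + 35/n)^n → e^35, and raising to the 6th power gives e^210.
More precisely, ln[(1 + 35/n)^(6n)] = 6n · ln(1 + 35/n) = 6n · (35/n + O(1/n^2)) = 210 + O(1/n) → 210.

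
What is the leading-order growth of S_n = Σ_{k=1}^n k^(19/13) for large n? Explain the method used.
S_n ~ (13/32) · n^(32/13)

Integral comparison: Σ_{k=1}^n k^(19/13) = ∫_0^n x^(19/13) dx + O(n^(19/13)). The integral is n^(1 + 19/13) / (1 + 19/13) = n^((19+13)/13) / ((19+13)/13) = (13/32) · n^(32/13).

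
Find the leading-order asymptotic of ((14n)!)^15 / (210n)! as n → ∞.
((14n)!)^15/(210n)! ~ ((2π·14n)^(14/2) / sqrt(15)) · 15^(−15·14n)  →  0

Write N = 14n. Stirling: N! ~ sqrt(2π N)(N/e)^N and (15N)! ~ sqrt(2π·15N)·(15N/e)^(15N).
  (N!)^15/(15N)! ~ (2π N)^(15/2) (N/e)^(15N) / [sqrt(2π·15N) (15N/e)^(15N)]
     = (2π N)^(15/2) / sqrt(2π·15N) · (N/(15N))^(15N)
     = (2π N)^((15−1)/2) / sqrt(15) · 15^(−15N).
Since 15^15 > 1, the factor 15^(−15N) decays exponentially, so the ratio → 0. Substituting N = 14n gives the stated form.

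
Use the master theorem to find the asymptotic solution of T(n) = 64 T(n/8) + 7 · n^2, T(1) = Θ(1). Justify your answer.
T(n) = Θ(n^2 log n)

log_8 64 = 2, and f(n) = 7 · n^2 = Θ(n^(log_8 64)). This is Case 2 of the master theorem: T(n) = Θ(f(n) · log n) = Θ(n^2 log n).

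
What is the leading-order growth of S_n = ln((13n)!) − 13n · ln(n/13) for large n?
S_n ~ 13n · (ln 169 − 1) + O(ln n)

Stirling: ln((13n)!) = 13n ln(13n) − 13n + O(ln n).
  S_n = 13n ln(13n) − 13n − 13n ln(n/13) + O(ln n)
      = 13n ln(13n) − 13n ln n + 13n ln 13 − 13n + O(ln n)
      = 13n ln 13 + 13n ln 13 − 13n + O(ln n)
      = 13n (ln 169 − 1) + O(ln n).
Numerically ln(169) − 1 ≈ 4.1299.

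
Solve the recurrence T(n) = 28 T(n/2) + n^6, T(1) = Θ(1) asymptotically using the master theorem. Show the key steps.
T(n) = Θ(n^6)

log_2 28 ≈ 4.807. f(n) = n^6 dominates n^(log_2 28) since 6 > 4.807, and the regularity condition a·f(n/b) = 28·(n/2)^6 = (28/64)·n^6 ≤ c·f(n) holds with c = 28/64 ≈ 0.438 < 1. So this is Case 3: T(n) = Θ(f(n)) = Θ(n^6).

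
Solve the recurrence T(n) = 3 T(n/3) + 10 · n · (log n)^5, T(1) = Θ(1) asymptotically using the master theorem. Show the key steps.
T(n) = Θ(n · (log n)^6)

Here log_3 3 = 1 and f(n) = 10 · n · (log n)^5 = Θ(n^(log_3 3) · (log n)^5). This is the extended Case 2 of the master theorem (f matches the critical exponent up to log factors), giving T(n) = Θ(n^(log_3 3) · (log n)^(5+1)) = Θ(n · (log n)^6).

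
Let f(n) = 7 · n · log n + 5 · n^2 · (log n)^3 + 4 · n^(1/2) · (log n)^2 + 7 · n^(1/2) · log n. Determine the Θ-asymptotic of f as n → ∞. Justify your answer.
f(n) ∈ Θ(n^2 · (log n)^3)

Compare the terms by growth order. For large n, n^a · (log n)^b dominates n^a' · (log n)^b' iff a > a', or (a = a' and b > b'). Ranking the 4 terms shows the dominant one is 5 · n^2 · (log n)^3. Hence f(n) ∈ Θ(n^2 · (log n)^3).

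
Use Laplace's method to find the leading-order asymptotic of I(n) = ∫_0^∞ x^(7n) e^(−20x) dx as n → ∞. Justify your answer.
I(n) ~ (sqrt(2π·7n) / 20) · (7n/(20e))^(7n)

Write the integrand as exp(7n ln x − 20x) and set f(x) = 7n ln x − 20x. Then f'(x) = 7n/x − 20 = 0 at x* = 7n/20, and f''(x*) = −7n/x*^2 = −20^2/(7n). Laplace's method (interior maximum) gives
  I(n) ~ e^(f(x*)) · sqrt(2π / |f''(x*)|)
        = exp(7n ln(7n/20) − 7n) · sqrt(2π · 7n / 20^2)
        = (7n/20)^(7n) e^(−7n) · sqrt(2π·7n) / 20
        = (sqrt(2π·7n) / 20) · (7n/(20e))^(7n).
This matches Γ(7n+1)/20^(7n+1) with Stirling applied to Γ.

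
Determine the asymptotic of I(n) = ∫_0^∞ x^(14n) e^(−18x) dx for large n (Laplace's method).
I(n) ~ (sqrt(2π·14n) / 18) · (14n/(18e))^(14n)

Write the integrand as exp(14n ln x − 18x) and set f(x) = 14n ln x − 18x. Then f'(x) = 14n/x − 18 = 0 at x* = 14n/18, and f''(x*) = −14n/x*^2 = −18^2/(14n). Laplace's method (interior maximum) gives
  I(n) ~ e^(f(x*)) · sqrt(2π / |f''(x*)|)
        = exp(14n ln(14n/18) − 14n) · sqrt(2π · 14n / 18^2)
        = (14n/18)^(14n) e^(−14n) · sqrt(2π·14n) / 18
        = (sqrt(2π·14n) / 18) · (14n/(18e))^(14n).
This matches Γ(14n+1)/18^(14n+1) with Stirling applied to Γ.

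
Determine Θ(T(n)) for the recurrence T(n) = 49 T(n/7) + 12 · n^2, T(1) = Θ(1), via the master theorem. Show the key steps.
T(n) = Θ(n^2 log n)

log_7 49 = 2, and f(n) = 12 · n^2 = Θ(n^(log_7 49)). This is Case 2 of the master theorem: T(n) = Θ(f(n) · log n) = Θ(n^2 log n).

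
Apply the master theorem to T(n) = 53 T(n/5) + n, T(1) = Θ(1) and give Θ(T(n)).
T(n) = Θ(n^(log_5 53))

Master theorem: compare f(n) = n to n^(log_5 53) where log_5 53 ≈ 2.467. Since 1 < log_5 53, we have f(n) = O(n^(log_5 53 − ε)) for some ε > 0 — Case 1. Hence T(n) = Θ(n^(log_5 53)).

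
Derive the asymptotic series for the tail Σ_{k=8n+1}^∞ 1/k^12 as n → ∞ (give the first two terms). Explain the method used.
Σ_{k>8n} 1/k^12 = 1/(11 · (8n)^11) − 1/(2 · (8n)^12) + O(1/(8n)^13)

Compare to the integral: ∫_{8n}^∞ x^(−12) dx = [−x^(−11)/11]_{8n}^∞ = 1/((12−1)·(8n)^11). The Euler-Maclaurin correction adds −f(8n)/2 = −1/(2·(8n)^12). Euler-Maclaurin then gives
  Σ_{k>8n} 1/k^12 = ∫_{8n}^∞ dx/x^12 − 1/(2·(8n)^12) + O(1/(8n)^13).
(Equivalently this is ζ(12) − Σ_{k≤8n} 1/k^12.)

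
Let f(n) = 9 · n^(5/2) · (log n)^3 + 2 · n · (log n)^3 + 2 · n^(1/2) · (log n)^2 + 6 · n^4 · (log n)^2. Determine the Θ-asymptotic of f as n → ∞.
f(n) ∈ Θ(n^4 · (log n)^2)

Compare the terms by growth order. For large n, n^a · (log n)^b dominates n^a' · (log n)^b' iff a > a', or (a = a' and b > b'). Ranking the 4 terms shows the dominant one is 6 · n^4 · (log n)^2. Hence f(n) ∈ Θ(n^4 · (log n)^2).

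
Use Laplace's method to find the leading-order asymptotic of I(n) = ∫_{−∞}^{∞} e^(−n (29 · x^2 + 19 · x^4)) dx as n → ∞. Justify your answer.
I(n) ~ sqrt(π/(29n))

φ(x) = 29 · x^2 + 19 · x^4 has its unique global minimum at x* = 0 (since φ'(x) = 58x + 76x^3 = 0 only at x = 0 for real x with both coefficients positive, and φ → ∞ as |x| → ∞). At x* = 0, φ(0) = 0 and φ''(0) = 58. Laplace's method then gives
  I(n) ~ sqrt(2π / (n · φ''(0))) · e^(−n φ(0)) = sqrt(2π / (58n)) = sqrt(π/(29n)).
The 19 · x^4 term contributes only at subleading order (an O(1/n) relative correction).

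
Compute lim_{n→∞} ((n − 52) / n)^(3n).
lim = e^(−156)

Rewrite as (1 − 52/n)^(3n). By the standard limit (1 + x/n)^n → e^x, we have (1 − 52/n)^n → e^(−52), and raising to the 3rd power gives e^(−156).
More precisely, ln[(1 − 52/n)^(3n)] = 3n · ln(1 − 52/n) = 3n · (-52/n + O(1/n^2)) = -156 + O(1/n) → -156.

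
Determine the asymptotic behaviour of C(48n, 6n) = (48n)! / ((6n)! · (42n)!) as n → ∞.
C(48n, 6n) ~ (16777216/823543)^(6n) · sqrt(4/(7π·6n))

Write N = 6n. Apply Stirling to each factorial:
  (8N)! ~ sqrt(2π·8N) · (8N/e)^(8N),
  N! ~ sqrt(2π N) · (N/e)^N,
  (7N)! ~ sqrt(2π·7N) · (7N/e)^(7N).
The exponential factors combine to (8N)^(8N) / (N^N · (7N)^(7N)) = 8^(8N)/7^(7N) = (8^8/7^7)^N = (16777216/823543)^N.
The square-root prefactors combine to sqrt(2π·8N) / (sqrt(2π N)·sqrt(2π·7N)) = sqrt(8 / (2π·7·N)) = sqrt(4/(7π·6n)).
Substituting N = 6n: C(48n, 6n) ~ (16777216/823543)^(6n) · sqrt(4/(7π·6n)).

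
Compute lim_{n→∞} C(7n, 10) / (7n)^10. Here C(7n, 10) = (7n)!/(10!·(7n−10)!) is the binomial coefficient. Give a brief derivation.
lim = 1/10! = 1/3628800

With N = 7n → ∞: C(N, 10) / N^10 = [N(N−1)…(N−9)] / (10! · N^10) = (1/10!) · 1 · (1 − 1/(7n)) · … · (1 − 9/(7n)). Each factor → 1 as N → ∞, so the limit is 1/10! = 1/3628800.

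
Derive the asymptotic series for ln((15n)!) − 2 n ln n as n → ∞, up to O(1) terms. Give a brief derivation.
ln((15n)!) − 2 n ln n = 13 n ln n + 15(ln 15 − 1) n + (1/2) ln(2π·15n) + O(1/n)

Stirling: ln((15n)!) = 15n ln(15n) − 15n + (1/2) ln(2π·15n) + O(1/n).
Expand 15n ln(15n) = 15n (ln n + ln 15) = 15n ln n + 15n ln 15.
Subtract 2n ln n: leading term is (15 − 2) n ln n = 13 n ln n. The next term is 15n ln 15 − 15n = 15(ln 15 − 1) n. Then the (1/2) ln(2π·15n) correction.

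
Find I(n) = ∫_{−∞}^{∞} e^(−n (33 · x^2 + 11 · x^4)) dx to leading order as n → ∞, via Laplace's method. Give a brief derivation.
I(n) ~ sqrt(π/(33n))

φ(x) = 33 · x^2 + 11 · x^4 has its unique global minimum at x* = 0 (since φ'(x) = 66x + 44x^3 = 0 only at x = 0 for real x with both coefficients positive, and φ → ∞ as |x| → ∞). At x* = 0, φ(0) = 0 and φ''(0) = 66. Laplace's method then gives
  I(n) ~ sqrt(2π / (n · φ''(0))) · e^(−n φ(0)) = sqrt(2π / (66n)) = sqrt(π/(33n)).
The 11 · x^4 term contributes only at subleading order (an O(1/n) relative correction).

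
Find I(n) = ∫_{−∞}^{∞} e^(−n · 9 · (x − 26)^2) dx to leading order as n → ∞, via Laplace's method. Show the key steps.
I(n) = sqrt(π/(9n))

Here φ(x) = 9 · (x − 26)^2 has its unique minimum at x* = 26 with φ(x*) = 0 and φ''(x*) = 18. Laplace's method gives
  I(n) ~ e^(−n φ(x*)) · sqrt(2π / (n · φ''(x*))) = sqrt(2π / (18n)) = sqrt(π/(9n)).
This is exact: substituting u = (x − 26)·sqrt(9n) gives I(n) = (1/sqrt(9n)) ∫_{−∞}^{∞} e^(−u^2) du = sqrt(π/(9n)).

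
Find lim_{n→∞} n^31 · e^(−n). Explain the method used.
lim = 0

Exponentials with base > 1 dominate every fixed polynomial: for any fixed c, n^c / e^n → 0 as n → ∞ (e.g. by the ratio test, or since e^n grows faster than any power of n). Hence n^31 · e^(−n) = n^31 / e^n → 0.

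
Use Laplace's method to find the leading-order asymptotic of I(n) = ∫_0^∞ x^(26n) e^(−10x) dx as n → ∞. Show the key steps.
I(n) ~ (sqrt(2π·26n) / 10) · (26n/(10e))^(26n)

Write the integrand as exp(26n ln x − 10x) and set f(x) = 26n ln x − 10x. Then f'(x) = 26n/x − 10 = 0 at x* = 26n/10, and f''(x*) = −26n/x*^2 = −10^2/(26n). Laplace's method (interior maximum) gives
  I(n) ~ e^(f(x*)) · sqrt(2π / |f''(x*)|)
        = exp(26n ln(26n/10) − 26n) · sqrt(2π · 26n / 10^2)
        = (26n/10)^(26n) e^(−26n) · sqrt(2π·26n) / 10
        = (sqrt(2π·26n) / 10) · (26n/(10e))^(26n).
This matches Γ(26n+1)/10^(26n+1) with Stirling applied to Γ.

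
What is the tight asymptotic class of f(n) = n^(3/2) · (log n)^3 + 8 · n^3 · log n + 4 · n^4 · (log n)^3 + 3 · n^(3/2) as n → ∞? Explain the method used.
f(n) ∈ Θ(n^4 · (log n)^3)

Compare the terms by growth order. For large n, n^a · (log n)^b dominates n^a' · (log n)^b' iff a > a', or (a = a' and b > b'). Ranking the 4 terms shows the dominant one is 4 · n^4 · (log n)^3. Hence f(n) ∈ Θ(n^4 · (log n)^3).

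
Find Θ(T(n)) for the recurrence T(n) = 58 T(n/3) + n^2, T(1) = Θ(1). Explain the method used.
T(n) = Θ(n^(log_3 58))

Master theorem: compare f(n) = n^2 to n^(log_3 58) where log_3 58 ≈ 3.696. Since 2 < log_3 58, we have f(n) = O(n^(log_3 58 − ε)) for some ε > 0 — Case 1. Hence T(n) = Θ(n^(log_3 58)).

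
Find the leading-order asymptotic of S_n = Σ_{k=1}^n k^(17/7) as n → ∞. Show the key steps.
S_n ~ (7/24) · n^(24/7)

Integral comparison: Σ_{k=1}^n k^(17/7) = ∫_0^n x^(17/7) dx + O(n^(17/7)). The integral is n^(1 + 17/7) / (1 + 17/7) = n^((17+7)/7) / ((17+7)/7) = (7/24) · n^(24/7).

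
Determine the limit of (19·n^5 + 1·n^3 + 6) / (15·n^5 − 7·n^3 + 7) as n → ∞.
lim = 19/15

For large n the leading n^5 terms dominate both numerator and denominator. Dividing top and bottom by n^5, every other term tends to 0, leaving 19/15.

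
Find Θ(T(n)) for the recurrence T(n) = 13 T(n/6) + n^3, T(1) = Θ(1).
T(n) = Θ(n^3)

log_6 13 ≈ 1.432. f(n) = n^3 dominates n^(log_6 13) since 3 > 1.432, and the regularity condition a·f(n/b) = 13·(n/6)^3 = (13/216)·n^3 ≤ c·f(n) holds with c = 13/216 ≈ 0.0602 < 1. So this is Case 3: T(n) = Θ(f(n)) = Θ(n^3).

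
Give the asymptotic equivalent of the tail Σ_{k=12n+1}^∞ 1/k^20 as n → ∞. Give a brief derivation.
Σ_{k>12n} 1/k^20 ~ 1/(19 · (12n)^19)

Compare to the integral: ∫_{12n}^∞ x^(−20) dx = [−x^(−19)/19]_{12n}^∞ = 1/((20−1)·(12n)^19). Euler-Maclaurin then gives
  Σ_{k>12n} 1/k^20 = ∫_{12n}^∞ dx/x^20 − 1/(2·(12n)^20) + O(1/(12n)^21).
(Equivalently this is ζ(20) − Σ_{k≤12n} 1/k^20.)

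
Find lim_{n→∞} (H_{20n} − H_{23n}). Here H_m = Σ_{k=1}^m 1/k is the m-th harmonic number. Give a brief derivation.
lim = ln(20/23)

Euler-Maclaurin gives H_m = ln m + γ + 1/(2m) + O(1/m^2). The γ and O(1/m) terms cancel in the difference:
  H_{20n} − H_{23n} = ln(20n) − ln(23n) + O(1/n) = ln(20/23) + O(1/n).
Hence the limit is ln(20/23).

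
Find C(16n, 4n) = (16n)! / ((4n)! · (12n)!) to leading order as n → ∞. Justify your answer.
C(16n, 4n) ~ (256/27)^(4n) · sqrt(2/(3π·4n))

Write N = 4n. Apply Stirling to each factorial:
  (4N)! ~ sqrt(2π·4N) · (4N/e)^(4N),
  N! ~ sqrt(2π N) · (N/e)^N,
  (3N)! ~ sqrt(2π·3N) · (3N/e)^(3N).
The exponential factors combine to (4N)^(4N) / (N^N · (3N)^(3N)) = 4^(4N)/3^(3N) = (4^4/3^3)^N = (256/27)^N.
The square-root prefactors combine to sqrt(2π·4N) / (sqrt(2π N)·sqrt(2π·3N)) = sqrt(4 / (2π·3·N)) = sqrt(2/(3π·4n)).
Substituting N = 4n: C(16n, 4n) ~ (256/27)^(4n) · sqrt(2/(3π·4n)).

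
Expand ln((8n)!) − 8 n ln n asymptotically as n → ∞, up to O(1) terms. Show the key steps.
ln((8n)!) − 8 n ln n = 8(ln 8 − 1) n + (1/2) ln(2π·8n) + O(1/n)

Stirling: ln((8n)!) = 8n ln(8n) − 8n + (1/2) ln(2π·8n) + O(1/n).
Since 8n ln(8n) = 8n ln n + 8n ln 8, subtracting 8n ln n cancels the n ln n term exactly. What remains is 8(ln 8 − 1) n + (1/2) ln(2π·8n) + O(1/n).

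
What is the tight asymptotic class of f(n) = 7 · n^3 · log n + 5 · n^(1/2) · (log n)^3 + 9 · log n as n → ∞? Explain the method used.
f(n) ∈ Θ(n^3 · log n)

Compare the terms by growth order. For large n, n^a · (log n)^b dominates n^a' · (log n)^b' iff a > a', or (a = a' and b > b'). Ranking the 3 terms shows the dominant one is 7 · n^3 · log n. Hence f(n) ∈ Θ(n^3 · log n).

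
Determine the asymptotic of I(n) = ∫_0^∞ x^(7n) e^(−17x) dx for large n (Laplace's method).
I(n) ~ (sqrt(2π·7n) / 17) · (7n/(17e))^(7n)

Write the integrand as exp(7n ln x − 17x) and set f(x) = 7n ln x − 17x. Then f'(x) = 7n/x − 17 = 0 at x* = 7n/17, and f''(x*) = −7n/x*^2 = −17^2/(7n). Laplace's method (interior maximum) gives
  I(n) ~ e^(f(x*)) · sqrt(2π / |f''(x*)|)
        = exp(7n ln(7n/17) − 7n) · sqrt(2π · 7n / 17^2)
        = (7n/17)^(7n) e^(−7n) · sqrt(2π·7n) / 17
        = (sqrt(2π·7n) / 17) · (7n/(17e))^(7n).
This matches Γ(7n+1)/17^(7n+1) with Stirling applied to Γ.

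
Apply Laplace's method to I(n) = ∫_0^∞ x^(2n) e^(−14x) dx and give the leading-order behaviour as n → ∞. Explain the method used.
I(n) ~ (sqrt(2π·2n) / 14) · (2n/(14e))^(2n)

Write the integrand as exp(2n ln x − 14x) and set f(x) = 2n ln x − 14x. Then f'(x) = 2n/x − 14 = 0 at x* = 2n/14, and f''(x*) = −2n/x*^2 = −14^2/(2n). Laplace's method (interior maximum) gives
  I(n) ~ e^(f(x*)) · sqrt(2π / |f''(x*)|)
        = exp(2n ln(2n/14) − 2n) · sqrt(2π · 2n / 14^2)
        = (2n/14)^(2n) e^(−2n) · sqrt(2π·2n) / 14
        = (sqrt(2π·2n) / 14) · (2n/(14e))^(2n).
This matches Γ(2n+1)/14^(2n+1) with Stirling applied to Γ.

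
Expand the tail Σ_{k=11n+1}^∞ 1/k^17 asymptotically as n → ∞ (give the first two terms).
Σ_{k>11n} 1/k^17 = 1/(16 · (11n)^16) − 1/(2 · (11n)^17) + O(1/(11n)^18)

Compare to the integral: ∫_{11n}^∞ x^(−17) dx = [−x^(−16)/16]_{11n}^∞ = 1/((17−1)·(11n)^16). The Euler-Maclaurin correction adds −f(11n)/2 = −1/(2·(11n)^17). Euler-Maclaurin then gives
  Σ_{k>11n} 1/k^17 = ∫_{11n}^∞ dx/x^17 − 1/(2·(11n)^17) + O(1/(11n)^18).
(Equivalently this is ζ(17) − Σ_{k≤11n} 1/k^17.)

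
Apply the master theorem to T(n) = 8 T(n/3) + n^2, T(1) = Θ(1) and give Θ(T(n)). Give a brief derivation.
T(n) = Θ(n^2)

log_3 8 ≈ 1.893. f(n) = n^2 dominates n^(log_3 8) since 2 > 1.893, and the regularity condition a·f(n/b) = 8·(n/3)^2 = (8/9)·n^2 ≤ c·f(n) holds with c = 8/9 ≈ 0.889 < 1. So this is Case 3: T(n) = Θ(f(n)) = Θ(n^2).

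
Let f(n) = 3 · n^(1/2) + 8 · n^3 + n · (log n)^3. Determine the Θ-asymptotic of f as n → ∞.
f(n) ∈ Θ(n^3)

Compare the terms by growth order. For large n, n^a · (log n)^b dominates n^a' · (log n)^b' iff a > a', or (a = a' and b > b'). Ranking the 3 terms shows the dominant one is 8 · n^3. Hence f(n) ∈ Θ(n^3).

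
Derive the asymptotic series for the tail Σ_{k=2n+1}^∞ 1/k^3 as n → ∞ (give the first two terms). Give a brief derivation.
Σ_{k>2n} 1/k^3 = 1/(2 · (2n)^2) − 1/(2 · (2n)^3) + O(1/(2n)^4)

Compare to the integral: ∫_{2n}^∞ x^(−3) dx = [−x^(−2)/2]_{2n}^∞ = 1/((3−1)·(2n)^2). The Euler-Maclaurin correction adds −f(2n)/2 = −1/(2·(2n)^3). Euler-Maclaurin then gives
  Σ_{k>2n} 1/k^3 = ∫_{2n}^∞ dx/x^3 − 1/(2·(2n)^3) + O(1/(2n)^4).
(Equivalently this is ζ(3) − Σ_{k≤2n} 1/k^3.)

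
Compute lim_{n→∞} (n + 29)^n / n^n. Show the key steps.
lim = e^29

Rewrite as (1 + 29/n)^(n). By the standard limit (1 + x/n)^n → e^x, we have (1 + 29/n)^n → e^29, and raising to the 1st power gives e^29.
More precisely, ln[(1 + 29/n)^(n)] = n · ln(1 + 29/n) = n · (29/n + O(1/n^2)) = 29 + O(1/n) → 29.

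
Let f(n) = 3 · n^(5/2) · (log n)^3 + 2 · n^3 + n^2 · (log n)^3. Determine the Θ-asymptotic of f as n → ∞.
f(n) ∈ Θ(n^3)

Compare the terms by growth order. For large n, n^a · (log n)^b dominates n^a' · (log n)^b' iff a > a', or (a = a' and b > b'). Ranking the 3 terms shows the dominant one is 2 · n^3. Hence f(n) ∈ Θ(n^3).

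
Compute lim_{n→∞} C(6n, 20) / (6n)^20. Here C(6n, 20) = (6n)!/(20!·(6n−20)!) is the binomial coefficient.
lim = 1/20! = 1/2432902008176640000

With N = 6n → ∞: C(N, 20) / N^20 = [N(N−1)…(N−19)] / (20! · N^20) = (1/20!) · 1 · (1 − 1/(6n)) · … · (1 − 19/(6n)). Each factor → 1 as N → ∞, so the limit is 1/20! = 1/2432902008176640000.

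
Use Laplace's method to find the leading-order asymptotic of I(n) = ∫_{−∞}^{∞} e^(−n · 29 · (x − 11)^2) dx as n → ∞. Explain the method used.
I(n) = sqrt(π/(29n))

Here φ(x) = 29 · (x − 11)^2 has its unique minimum at x* = 11 with φ(x*) = 0 and φ''(x*) = 58. Laplace's method gives
  I(n) ~ e^(−n φ(x*)) · sqrt(2π / (n · φ''(x*))) = sqrt(2π / (58n)) = sqrt(π/(29n)).
This is exact: substituting u = (x − 11)·sqrt(29n) gives I(n) = (1/sqrt(29n)) ∫_{−∞}^{∞} e^(−u^2) du = sqrt(π/(29n)).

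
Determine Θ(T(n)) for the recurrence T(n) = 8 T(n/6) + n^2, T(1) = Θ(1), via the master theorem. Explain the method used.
T(n) = Θ(n^2)

log_6 8 ≈ 1.161. f(n) = n^2 dominates n^(log_6 8) since 2 > 1.161, and the regularity condition a·f(n/b) = 8·(n/6)^2 = (8/36)·n^2 ≤ c·f(n) holds with c = 8/36 ≈ 0.222 < 1. So this is Case 3: T(n) = Θ(f(n)) = Θ(n^2).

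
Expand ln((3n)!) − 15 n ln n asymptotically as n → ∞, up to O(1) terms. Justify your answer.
ln((3n)!) − 15 n ln n = −12 n ln n + 3(ln 3 − 1) n + (1/2) ln(2π·3n) + O(1/n)

Stirling: ln((3n)!) = 3n ln(3n) − 3n + (1/2) ln(2π·3n) + O(1/n).
Expand 3n ln(3n) = 3n (ln n + ln 3) = 3n ln n + 3n ln 3.
Subtract 15n ln n: leading term is (3 − 15) n ln n = −12 n ln n. The next term is 3n ln 3 − 3n = 3(ln 3 − 1) n. Then the (1/2) ln(2π·3n) correction.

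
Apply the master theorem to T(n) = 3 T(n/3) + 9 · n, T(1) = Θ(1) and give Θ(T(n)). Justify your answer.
T(n) = Θ(n log n)

log_3 3 = 1, and f(n) = 9 · n = Θ(n^(log_3 3)). This is Case 2 of the master theorem: T(n) = Θ(f(n) · log n) = Θ(n log n).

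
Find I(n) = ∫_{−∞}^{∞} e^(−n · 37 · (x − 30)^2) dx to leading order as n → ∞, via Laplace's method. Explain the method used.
I(n) = sqrt(π/(37n))

Here φ(x) = 37 · (x − 30)^2 has its unique minimum at x* = 30 with φ(x*) = 0 and φ''(x*) = 74. Laplace's method gives
  I(n) ~ e^(−n φ(x*)) · sqrt(2π / (n · φ''(x*))) = sqrt(2π / (74n)) = sqrt(π/(37n)).
This is exact: substituting u = (x − 30)·sqrt(37n) gives I(n) = (1/sqrt(37n)) ∫_{−∞}^{∞} e^(−u^2) du = sqrt(π/(37n)).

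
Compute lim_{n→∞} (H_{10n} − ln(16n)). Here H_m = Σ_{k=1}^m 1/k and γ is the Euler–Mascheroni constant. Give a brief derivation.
lim = ln(5/8) + γ

By Euler-Maclaurin, H_m = ln m + γ + O(1/m). So
  H_{10n} − ln(16n) = ln(10n) + γ − ln(16n) + O(1/n)
                       = ln(10/16) + γ + O(1/n).
Hence the limit is ln(10/16) + γ (= ln(5/8)).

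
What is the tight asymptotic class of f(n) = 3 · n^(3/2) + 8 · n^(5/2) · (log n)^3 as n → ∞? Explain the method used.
f(n) ∈ Θ(n^(5/2) · (log n)^3)

Compare the terms by growth order. For large n, n^a · (log n)^b dominates n^a' · (log n)^b' iff a > a', or (a = a' and b > b'). Ranking the 2 terms shows the dominant one is 8 · n^(5/2) · (log n)^3. Hence f(n) ∈ Θ(n^(5/2) · (log n)^3).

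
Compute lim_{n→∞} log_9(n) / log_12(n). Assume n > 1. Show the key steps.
lim = ln(12) / ln(9) = log_9(12)

Change of base: log_9(n) = ln n / ln 9 and log_12(n) = ln n / ln 12. The ratio is (ln n / ln 9) · (ln 12 / ln n) = ln 12 / ln 9, a constant independent of n. So the limit is ln 12 / ln 9 = log_9(12).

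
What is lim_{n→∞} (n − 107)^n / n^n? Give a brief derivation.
lim = e^(−107)

Rewrite as (1 − 107/n)^(n). By the standard limit (1 + x/n)^n → e^x, we have (1 − 107/n)^n → e^(−107), and raising to the 1st power gives e^(−107).
More precisely, ln[(1 − 107/n)^(n)] = n · ln(1 − 107/n) = n · (-107/n + O(1/n^2)) = -107 + O(1/n) → -107.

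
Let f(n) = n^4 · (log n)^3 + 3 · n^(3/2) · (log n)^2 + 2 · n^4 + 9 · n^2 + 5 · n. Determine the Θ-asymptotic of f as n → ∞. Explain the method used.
f(n) ∈ Θ(n^4 · (log n)^3)

Compare the terms by growth order. For large n, n^a · (log n)^b dominates n^a' · (log n)^b' iff a > a', or (a = a' and b > b'). Ranking the 5 terms shows the dominant one is n^4 · (log n)^3. Hence f(n) ∈ Θ(n^4 · (log n)^3).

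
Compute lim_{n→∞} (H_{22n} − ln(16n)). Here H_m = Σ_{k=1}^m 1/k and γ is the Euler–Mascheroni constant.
lim = ln(11/8) + γ

By Euler-Maclaurin, H_m = ln m + γ + O(1/m). So
  H_{22n} − ln(16n) = ln(22n) + γ − ln(16n) + O(1/n)
                       = ln(22/16) + γ + O(1/n).
Hence the limit is ln(22/16) + γ (= ln(11/8)).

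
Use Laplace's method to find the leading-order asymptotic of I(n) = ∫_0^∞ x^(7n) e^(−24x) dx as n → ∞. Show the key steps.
I(n) ~ (sqrt(2π·7n) / 24) · (7n/(24e))^(7n)

Write the integrand as exp(7n ln x − 24x) and set f(x) = 7n ln x − 24x. Then f'(x) = 7n/x − 24 = 0 at x* = 7n/24, and f''(x*) = −7n/x*^2 = −24^2/(7n). Laplace's method (interior maximum) gives
  I(n) ~ e^(f(x*)) · sqrt(2π / |f''(x*)|)
        = exp(7n ln(7n/24) − 7n) · sqrt(2π · 7n / 24^2)
        = (7n/24)^(7n) e^(−7n) · sqrt(2π·7n) / 24
        = (sqrt(2π·7n) / 24) · (7n/(24e))^(7n).
This matches Γ(7n+1)/24^(7n+1) with Stirling applied to Γ.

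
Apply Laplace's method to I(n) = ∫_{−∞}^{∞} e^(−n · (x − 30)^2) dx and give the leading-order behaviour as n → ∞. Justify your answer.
I(n) = sqrt(π/n)

Here φ(x) = (x − 30)^2 has its unique minimum at x* = 30 with φ(x*) = 0 and φ''(x*) = 2. Laplace's method gives
  I(n) ~ e^(−n φ(x*)) · sqrt(2π / (n · φ''(x*))) = sqrt(2π / (2n)) = sqrt(π/n).
This is exact: substituting u = (x − 30)·sqrt(n) gives I(n) = (1/sqrt(n)) ∫_{−∞}^{∞} e^(−u^2) du = sqrt(π/n).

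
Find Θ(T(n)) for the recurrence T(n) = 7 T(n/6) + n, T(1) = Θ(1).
T(n) = Θ(n^(log_6 7))

Master theorem: compare f(n) = n to n^(log_6 7) where log_6 7 ≈ 1.086. Since 1 < log_6 7, we have f(n) = O(n^(log_6 7 − ε)) for some ε > 0 — Case 1. Hence T(n) = Θ(n^(log_6 7)).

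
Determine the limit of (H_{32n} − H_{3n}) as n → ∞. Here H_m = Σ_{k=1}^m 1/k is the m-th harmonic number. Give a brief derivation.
lim = ln(32/3)

Euler-Maclaurin gives H_m = ln m + γ + 1/(2m) + O(1/m^2). The γ and O(1/m) terms cancel in the difference:
  H_{32n} − H_{3n} = ln(32n) − ln(3n) + O(1/n) = ln(32/3) + O(1/n).
Hence the limit is ln(32/3).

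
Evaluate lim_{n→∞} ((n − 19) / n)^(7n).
lim = e^(−133)

Rewrite as (1 − 19/n)^(7n). By the standard limit (1 + x/n)^n → e^x, we have (1 − 19/n)^n → e^(−19), and raising to the 7th power gives e^(−133).
More precisely, ln[(1 − 19/n)^(7n)] = 7n · ln(1 − 19/n) = 7n · (-19/n + O(1/n^2)) = -133 + O(1/n) → -133.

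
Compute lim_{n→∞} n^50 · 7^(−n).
lim = 0

Exponentials with base > 1 dominate every fixed polynomial: for any fixed c, n^c / 7^n → 0 as n → ∞ (e.g. by the ratio test, or by writing 7^n = e^(n ln 7) and noting e^(n ln 7) / n^c → ∞). Hence n^50 · 7^(−n) = n^50 / 7^n → 0.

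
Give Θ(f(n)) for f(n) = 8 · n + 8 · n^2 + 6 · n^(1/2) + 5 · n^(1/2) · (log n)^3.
f(n) ∈ Θ(n^2)

Compare the terms by growth order. For large n, n^a · (log n)^b dominates n^a' · (log n)^b' iff a > a', or (a = a' and b > b'). Ranking the 4 terms shows the dominant one is 8 · n^2. Hence f(n) ∈ Θ(n^2).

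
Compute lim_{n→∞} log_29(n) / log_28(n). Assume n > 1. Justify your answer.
lim = ln(28) / ln(29) = log_29(28)

Change of base: log_29(n) = ln n / ln 29 and log_28(n) = ln n / ln 28. The ratio is (ln n / ln 29) · (ln 28 / ln n) = ln 28 / ln 29, a constant independent of n. So the limit is ln 28 / ln 29 = log_29(28).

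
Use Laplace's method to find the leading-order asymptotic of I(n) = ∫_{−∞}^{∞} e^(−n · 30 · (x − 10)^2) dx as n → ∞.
I(n) = sqrt(π/(30n))

Here φ(x) = 30 · (x − 10)^2 has its unique minimum at x* = 10 with φ(x*) = 0 and φ''(x*) = 60. Laplace's method gives
  I(n) ~ e^(−n φ(x*)) · sqrt(2π / (n · φ''(x*))) = sqrt(2π / (60n)) = sqrt(π/(30n)).
This is exact: substituting u = (x − 10)·sqrt(30n) gives I(n) = (1/sqrt(30n)) ∫_{−∞}^{∞} e^(−u^2) du = sqrt(π/(30n)).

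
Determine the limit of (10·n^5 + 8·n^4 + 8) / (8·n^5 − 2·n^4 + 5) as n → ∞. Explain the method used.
lim = 10/8 = 5/4

For large n the leading n^5 terms dominate both numerator and denominator. Dividing top and bottom by n^5, every other term tends to 0, leaving 10/8 = 5/4.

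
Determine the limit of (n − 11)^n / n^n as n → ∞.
lim = e^(−11)

Rewrite as (1 − 11/n)^(n). By the standard limit (1 + x/n)^n → e^x, we have (1 − 11/n)^n → e^(−11), and raising to the 1st power gives e^(−11).
More precisely, ln[(1 − 11/n)^(n)] = n · ln(1 − 11/n) = n · (-11/n + O(1/n^2)) = -11 + O(1/n) → -11.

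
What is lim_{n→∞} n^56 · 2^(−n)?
lim = 0

Exponentials with base > 1 dominate every fixed polynomial: for any fixed c, n^c / 2^n → 0 as n → ∞ (e.g. by the ratio test, or by writing 2^n = e^(n ln 2) and noting e^(n ln 2) / n^c → ∞). Hence n^56 · 2^(−n) = n^56 / 2^n → 0.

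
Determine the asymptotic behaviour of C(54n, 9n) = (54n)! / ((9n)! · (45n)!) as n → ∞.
C(54n, 9n) ~ (46656/3125)^(9n) · sqrt(3/(5π·9n))

Write N = 9n. Apply Stirling to each factorial:
  (6N)! ~ sqrt(2π·6N) · (6N/e)^(6N),
  N! ~ sqrt(2π N) · (N/e)^N,
  (5N)! ~ sqrt(2π·5N) · (5N/e)^(5N).
The exponential factors combine to (6N)^(6N) / (N^N · (5N)^(5N)) = 6^(6N)/5^(5N) = (6^6/5^5)^N = (46656/3125)^N.
The square-root prefactors combine to sqrt(2π·6N) / (sqrt(2π N)·sqrt(2π·5N)) = sqrt(6 / (2π·5·N)) = sqrt(3/(5π·9n)).
Substituting N = 9n: C(54n, 9n) ~ (46656/3125)^(9n) · sqrt(3/(5π·9n)).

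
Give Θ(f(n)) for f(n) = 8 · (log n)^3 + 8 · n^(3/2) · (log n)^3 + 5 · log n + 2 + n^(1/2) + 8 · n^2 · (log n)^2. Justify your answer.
f(n) ∈ Θ(n^2 · (log n)^2)

Compare the terms by growth order. For large n, n^a · (log n)^b dominates n^a' · (log n)^b' iff a > a', or (a = a' and b > b'). Ranking the 6 terms shows the dominant one is 8 · n^2 · (log n)^2. Hence f(n) ∈ Θ(n^2 · (log n)^2).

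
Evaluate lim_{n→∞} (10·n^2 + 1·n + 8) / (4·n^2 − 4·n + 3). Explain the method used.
lim = 10/4 = 5/2

For large n the leading n^2 terms dominate both numerator and denominator. Dividing top and bottom by n^2, every other term tends to 0, leaving 10/4 = 5/2.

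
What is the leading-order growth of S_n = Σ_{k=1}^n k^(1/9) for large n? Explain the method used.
S_n ~ (9/10) · n^(10/9)

Integral comparison: Σ_{k=1}^n k^(1/9) = ∫_0^n x^(1/9) dx + O(n^(1/9)). The integral is n^(1 + 1/9) / (1 + 1/9) = n^((1+9)/9) / ((1+9)/9) = (9/10) · n^(10/9).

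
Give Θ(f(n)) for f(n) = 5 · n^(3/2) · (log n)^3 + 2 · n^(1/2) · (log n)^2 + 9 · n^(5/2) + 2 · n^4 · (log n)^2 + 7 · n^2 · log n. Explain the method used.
f(n) ∈ Θ(n^4 · (log n)^2)

Compare the terms by growth order. For large n, n^a · (log n)^b dominates n^a' · (log n)^b' iff a > a', or (a = a' and b > b'). Ranking the 5 terms shows the dominant one is 2 · n^4 · (log n)^2. Hence f(n) ∈ Θ(n^4 · (log n)^2).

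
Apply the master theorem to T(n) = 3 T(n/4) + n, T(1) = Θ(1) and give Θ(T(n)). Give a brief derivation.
T(n) = Θ(n)

log_4 3 ≈ 0.792. f(n) = n dominates n^(log_4 3) since 1 > 0.792, and the regularity condition a·f(n/b) = 3·(n/4)^1 = (3/4)·n ≤ c·f(n) holds with c = 3/4 ≈ 0.75 < 1. So this is Case 3: T(n) = Θ(f(n)) = Θ(n).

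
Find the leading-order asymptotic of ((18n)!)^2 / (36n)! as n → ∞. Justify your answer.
((18n)!)^2/(36n)! ~ ((2π·18n)^(1/2) / sqrt(2)) · 2^(−2·18n)  →  0

Write N = 18n. Stirling: N! ~ sqrt(2π N)(N/e)^N and (2N)! ~ sqrt(2π·2N)·(2N/e)^(2N).
  (N!)^2/(2N)! ~ (2π N)^(2/2) (N/e)^(2N) / [sqrt(2π·2N) (2N/e)^(2N)]
     = (2π N)^(2/2) / sqrt(2π·2N) · (N/(2N))^(2N)
     = (2π N)^((2−1)/2) / sqrt(2) · 2^(−2N).
Since 2^2 > 1, the factor 2^(−2N) decays exponentially, so the ratio → 0. Substituting N = 18n gives the stated form.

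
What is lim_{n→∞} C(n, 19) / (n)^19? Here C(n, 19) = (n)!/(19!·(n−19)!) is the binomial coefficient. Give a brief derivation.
lim = 1/19! = 1/121645100408832000

With N = n → ∞: C(N, 19) / N^19 = [N(N−1)…(N−18)] / (19! · N^19) = (1/19!) · 1 · (1 − 1/n) · … · (1 − 18/n). Each factor → 1 as N → ∞, so the limit is 1/19! = 1/121645100408832000.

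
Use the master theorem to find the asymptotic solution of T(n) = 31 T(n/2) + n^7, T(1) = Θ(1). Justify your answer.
T(n) = Θ(n^7)

log_2 31 ≈ 4.954. f(n) = n^7 dominates n^(log_2 31) since 7 > 4.954, and the regularity condition a·f(n/b) = 31·(n/2)^7 = (31/128)·n^7 ≤ c·f(n) holds with c = 31/128 ≈ 0.242 < 1. So this is Case 3: T(n) = Θ(f(n)) = Θ(n^7).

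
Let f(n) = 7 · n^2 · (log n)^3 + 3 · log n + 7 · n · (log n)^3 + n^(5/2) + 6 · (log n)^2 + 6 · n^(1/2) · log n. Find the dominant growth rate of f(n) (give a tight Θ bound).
f(n) ∈ Θ(n^(5/2))

Compare the terms by growth order. For large n, n^a · (log n)^b dominates n^a' · (log n)^b' iff a > a', or (a = a' and b > b'). Ranking the 6 terms shows the dominant one is n^(5/2). Hence f(n) ∈ Θ(n^(5/2)).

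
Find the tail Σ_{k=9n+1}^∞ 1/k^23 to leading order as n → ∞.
Σ_{k>9n} 1/k^23 ~ 1/(22 · (9n)^22)

Compare to the integral: ∫_{9n}^∞ x^(−23) dx = [−x^(−22)/22]_{9n}^∞ = 1/((23−1)·(9n)^22). Euler-Maclaurin then gives
  Σ_{k>9n} 1/k^23 = ∫_{9n}^∞ dx/x^23 − 1/(2·(9n)^23) + O(1/(9n)^24).
(Equivalently this is ζ(23) − Σ_{k≤9n} 1/k^23.)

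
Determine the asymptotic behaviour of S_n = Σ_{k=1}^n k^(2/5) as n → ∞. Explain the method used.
S_n ~ (5/7) · n^(7/5)

Integral comparison: Σ_{k=1}^n k^(2/5) = ∫_0^n x^(2/5) dx + O(n^(2/5)). The integral is n^(1 + 2/5) / (1 + 2/5) = n^((2+5)/5) / ((2+5)/5) = (5/7) · n^(7/5).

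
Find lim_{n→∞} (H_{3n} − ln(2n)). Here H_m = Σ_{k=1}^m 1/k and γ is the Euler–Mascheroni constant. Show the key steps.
lim = ln(3/2) + γ

By Euler-Maclaurin, H_m = ln m + γ + O(1/m). So
  H_{3n} − ln(2n) = ln(3n) + γ − ln(2n) + O(1/n)
                       = ln(3/2) + γ + O(1/n).
Hence the limit is ln(3/2) + γ.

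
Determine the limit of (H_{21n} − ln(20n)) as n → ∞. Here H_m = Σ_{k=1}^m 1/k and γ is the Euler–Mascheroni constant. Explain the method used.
lim = ln(21/20) + γ

By Euler-Maclaurin, H_m = ln m + γ + O(1/m). So
  H_{21n} − ln(20n) = ln(21n) + γ − ln(20n) + O(1/n)
                       = ln(21/20) + γ + O(1/n).
Hence the limit is ln(21/20) + γ.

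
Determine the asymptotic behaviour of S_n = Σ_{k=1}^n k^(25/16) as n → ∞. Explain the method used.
S_n ~ (16/41) · n^(41/16)

Integral comparison: Σ_{k=1}^n k^(25/16) = ∫_0^n x^(25/16) dx + O(n^(25/16)). The integral is n^(1 + 25/16) / (1 + 25/16) = n^((25+16)/16) / ((25+16)/16) = (16/41) · n^(41/16).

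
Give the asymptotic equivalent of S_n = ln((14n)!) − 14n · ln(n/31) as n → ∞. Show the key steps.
S_n ~ 14n · (ln 434 − 1) + O(ln n)

Stirling: ln((14n)!) = 14n ln(14n) − 14n + O(ln n).
  S_n = 14n ln(14n) − 14n − 14n ln(n/31) + O(ln n)
      = 14n ln(14n) − 14n ln n + 14n ln 31 − 14n + O(ln n)
      = 14n ln 14 + 14n ln 31 − 14n + O(ln n)
      = 14n (ln 434 − 1) + O(ln n).
Numerically ln(434) − 1 ≈ 5.0730.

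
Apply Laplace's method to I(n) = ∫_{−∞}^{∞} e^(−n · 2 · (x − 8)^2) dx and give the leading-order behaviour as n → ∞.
I(n) = sqrt(π/(2n))

Here φ(x) = 2 · (x − 8)^2 has its unique minimum at x* = 8 with φ(x*) = 0 and φ''(x*) = 4. Laplace's method gives
  I(n) ~ e^(−n φ(x*)) · sqrt(2π / (n · φ''(x*))) = sqrt(2π / (4n)) = sqrt(π/(2n)).
This is exact: substituting u = (x − 8)·sqrt(2n) gives I(n) = (1/sqrt(2n)) ∫_{−∞}^{∞} e^(−u^2) du = sqrt(π/(2n)).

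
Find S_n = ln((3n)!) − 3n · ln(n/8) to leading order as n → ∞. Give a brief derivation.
S_n ~ 3n · (ln 24 − 1) + O(ln n)

Stirling: ln((3n)!) = 3n ln(3n) − 3n + O(ln n).
  S_n = 3n ln(3n) − 3n − 3n ln(n/8) + O(ln n)
      = 3n ln(3n) − 3n ln n + 3n ln 8 − 3n + O(ln n)
      = 3n ln 3 + 3n ln 8 − 3n + O(ln n)
      = 3n (ln 24 − 1) + O(ln n).
Numerically ln(24) − 1 ≈ 2.1781.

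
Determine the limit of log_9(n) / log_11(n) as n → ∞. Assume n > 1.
lim = ln(11) / ln(9) = log_9(11)

Change of base: log_9(n) = ln n / ln 9 and log_11(n) = ln n / ln 11. The ratio is (ln n / ln 9) · (ln 11 / ln n) = ln 11 / ln 9, a constant independent of n. So the limit is ln 11 / ln 9 = log_9(11).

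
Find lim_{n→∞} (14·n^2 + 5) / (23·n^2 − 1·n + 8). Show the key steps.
lim = 14/23

For large n the leading n^2 terms dominate both numerator and denominator. Dividing top and bottom by n^2, every other term tends to 0, leaving 14/23.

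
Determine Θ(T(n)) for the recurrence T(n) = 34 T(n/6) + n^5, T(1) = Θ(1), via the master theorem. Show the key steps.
T(n) = Θ(n^5)

log_6 34 ≈ 1.968. f(n) = n^5 dominates n^(log_6 34) since 5 > 1.968, and the regularity condition a·f(n/b) = 34·(n/6)^5 = (34/7776)·n^5 ≤ c·f(n) holds with c = 34/7776 ≈ 0.00437 < 1. So this is Case 3: T(n) = Θ(f(n)) = Θ(n^5).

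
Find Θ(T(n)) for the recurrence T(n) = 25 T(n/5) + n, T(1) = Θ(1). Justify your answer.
T(n) = Θ(n^2)

Master theorem: compare f(n) = n to n^(log_5 25) where log_5 25 = 2. Since 1 < log_5 25, we have f(n) = O(n^(log_5 25 − ε)) for some ε > 0 — Case 1. Hence T(n) = Θ(n^(log_5 25)) = Θ(n^2).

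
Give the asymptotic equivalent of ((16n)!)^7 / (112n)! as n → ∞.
((16n)!)^7/(112n)! ~ ((2π·16n)^(6/2) / sqrt(7)) · 7^(−7·16n)  →  0

Write N = 16n. Stirling: N! ~ sqrt(2π N)(N/e)^N and (7N)! ~ sqrt(2π·7N)·(7N/e)^(7N).
  (N!)^7/(7N)! ~ (2π N)^(7/2) (N/e)^(7N) / [sqrt(2π·7N) (7N/e)^(7N)]
     = (2π N)^(7/2) / sqrt(2π·7N) · (N/(7N))^(7N)
     = (2π N)^((7−1)/2) / sqrt(7) · 7^(−7N).
Since 7^7 > 1, the factor 7^(−7N) decays exponentially, so the ratio → 0. Substituting N = 16n gives the stated form.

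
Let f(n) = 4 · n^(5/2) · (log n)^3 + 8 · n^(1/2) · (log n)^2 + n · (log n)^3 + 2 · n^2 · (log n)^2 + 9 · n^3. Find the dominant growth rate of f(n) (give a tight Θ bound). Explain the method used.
f(n) ∈ Θ(n^3)

Compare the terms by growth order. For large n, n^a · (log n)^b dominates n^a' · (log n)^b' iff a > a', or (a = a' and b > b'). Ranking the 5 terms shows the dominant one is 9 · n^3. Hence f(n) ∈ Θ(n^3).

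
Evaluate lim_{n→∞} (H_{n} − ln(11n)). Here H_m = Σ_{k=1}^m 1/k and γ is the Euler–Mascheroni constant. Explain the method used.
lim = −ln 11 + γ

By Euler-Maclaurin, H_m = ln m + γ + O(1/m). So
  H_{n} − ln(11n) = ln(n) + γ − ln(11n) + O(1/n)
                       = ln(1/11) + γ + O(1/n).
Hence the limit is ln(1/11) + γ.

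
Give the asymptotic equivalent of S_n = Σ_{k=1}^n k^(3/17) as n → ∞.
S_n ~ (17/20) · n^(20/17)

Integral comparison: Σ_{k=1}^n k^(3/17) = ∫_0^n x^(3/17) dx + O(n^(3/17)). The integral is n^(1 + 3/17) / (1 + 3/17) = n^((3+17)/17) / ((3+17)/17) = (17/20) · n^(20/17).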